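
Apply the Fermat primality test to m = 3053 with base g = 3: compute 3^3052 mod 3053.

909

3^1 ≡ 3 (mod 3053)
3^2 ≡ 3^2 = 9 ≡ 9 (mod 3053)
3^4 ≡ 9^2 = 81 ≡ 81 (mod 3053)
3^8 ≡ 81^2 = 6561 ≡ 455 (mod 3053)
3^16 ≡ 455^2 = 207025 ≡ 2474 (mod 3053)
3^32 ≡ 2474^2 = 6120676 ≡ 2464 (mod 3053)
3^64 ≡ 2464^2 = 6071296 ≡ 1932 (mod 3053)
3^128 ≡ 1932^2 = 3732624 ≡ 1858 (mod 3053)
3^256 ≡ 1858^2 = 3452164 ≡ 2274 (mod 3053)
3^512 ≡ 2274^2 = 5171076 ≡ 2347 (mod 3053)
3^1024 ≡ 2347^2 = 5508409 ≡ 797 (mod 3053)
3^2048 ≡ 797^2 = 635209 ≡ 185 (mod 3053)
3052 = 2048 + 512 + 256 + 128 + 64 + 32 + 8 + 4 in binary powers of 2.
So 3^3052 ≡ 185 · 2347 · 2274 · 1858 · 1932 · 2464 · 455 · 81 ≡ 909 (mod 3053).
Since 909 ≠ 1, base 3 is a Fermat witness: 3053 is composite.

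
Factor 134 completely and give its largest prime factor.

134 = 2 · 67
67 is prime.
So 134 = 2 · 67; the largest prime factor is 67.

67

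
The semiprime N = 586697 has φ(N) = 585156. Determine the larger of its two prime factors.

φ(n) = (p−1)(q−1) = n − (p+q) + 1, so p + q = 586697 − 585156 + 1 = 1542.
p and q are the roots of t² − 1542t + 586697 = 0.
Discriminant: 1542² − 4·586697 = 2377764 − 2346788 = 30976; √30976 = 176.
q = (1542 − 176)/2 = 683, p = (1542 + 176)/2 = 859.
Check: 683 · 859 = 586697.

859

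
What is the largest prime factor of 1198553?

41

1198553 = 23 · 52111
52111 = 31 · 1681
1681 = 41 · 41
41 = 41 · 1
So 1198553 = 23 · 31 · 41^2; the largest prime factor is 41.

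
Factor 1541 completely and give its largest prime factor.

67

1541 = 23 · 67
67 is prime.
So 1541 = 23 · 67; the largest prime factor is 67.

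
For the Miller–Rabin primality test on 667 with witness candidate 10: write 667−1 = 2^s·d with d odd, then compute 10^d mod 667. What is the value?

172

667 − 1 = 666 = 2^1 · 333, so d = 333.
10^1 ≡ 10 (mod 667)
10^2 ≡ 10^2 = 100 ≡ 100 (mod 667)
10^4 ≡ 100^2 = 10000 ≡ 662 (mod 667)
10^8 ≡ 662^2 = 438244 ≡ 25 (mod 667)
10^16 ≡ 25^2 = 625 ≡ 625 (mod 667)
10^32 ≡ 625^2 = 390625 ≡ 430 (mod 667)
10^64 ≡ 430^2 = 184900 ≡ 141 (mod 667)
10^128 ≡ 141^2 = 19881 ≡ 538 (mod 667)
10^256 ≡ 538^2 = 289444 ≡ 633 (mod 667)
333 = 256 + 64 + 8 + 4 + 1 in binary powers of 2.
So 10^333 ≡ 633 · 141 · 25 · 662 · 10 ≡ 172 (mod 667).
Squaring chain: 172; never reaches −1, so base 10 is a Miller–Rabin witness that 667 is composite.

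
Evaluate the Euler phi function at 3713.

3588

Factor: 3713 = 47 · 79.
φ(3713) = (47−1) · (79−1) = 46 · 78 = 3588.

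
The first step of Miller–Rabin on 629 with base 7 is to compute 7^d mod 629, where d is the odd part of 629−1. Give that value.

329

629 − 1 = 628 = 2^2 · 157, so d = 157.
7^1 ≡ 7 (mod 629)
7^2 ≡ 7^2 = 49 ≡ 49 (mod 629)
7^4 ≡ 49^2 = 2401 ≡ 514 (mod 629)
7^8 ≡ 514^2 = 264196 ≡ 16 (mod 629)
7^16 ≡ 16^2 = 256 ≡ 256 (mod 629)
7^32 ≡ 256^2 = 65536 ≡ 120 (mod 629)
7^64 ≡ 120^2 = 14400 ≡ 562 (mod 629)
7^128 ≡ 562^2 = 315844 ≡ 86 (mod 629)
157 = 128 + 16 + 8 + 4 + 1 in binary powers of 2.
So 7^157 ≡ 86 · 256 · 16 · 514 · 7 ≡ 329 (mod 629).
Squaring chain: 329 → 53; never reaches −1, so base 7 is a Miller–Rabin witness that 629 is composite.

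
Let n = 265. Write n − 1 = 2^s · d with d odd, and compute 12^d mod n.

265 − 1 = 264 = 2^3 · 33, so d = 33.
12^1 ≡ 12 (mod 265)
12^2 ≡ 12^2 = 144 ≡ 144 (mod 265)
12^4 ≡ 144^2 = 20736 ≡ 66 (mod 265)
12^8 ≡ 66^2 = 4356 ≡ 116 (mod 265)
12^16 ≡ 116^2 = 13456 ≡ 206 (mod 265)
12^32 ≡ 206^2 = 42436 ≡ 36 (mod 265)
33 = 32 + 1 in binary powers of 2.
So 12^33 ≡ 36 · 12 ≡ 167 (mod 265).
Squaring chain: 167 → 64 → 121; never reaches −1, so base 12 is a Miller–Rabin witness that 265 is composite.

167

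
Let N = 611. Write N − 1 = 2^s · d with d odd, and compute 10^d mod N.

611 − 1 = 610 = 2^1 · 305, so d = 305.
10^1 ≡ 10 (mod 611)
10^2 ≡ 10^2 = 100 ≡ 100 (mod 611)
10^4 ≡ 100^2 = 10000 ≡ 224 (mod 611)
10^8 ≡ 224^2 = 50176 ≡ 74 (mod 611)
10^16 ≡ 74^2 = 5476 ≡ 588 (mod 611)
10^32 ≡ 588^2 = 345744 ≡ 529 (mod 611)
10^64 ≡ 529^2 = 279841 ≡ 3 (mod 611)
10^128 ≡ 3^2 = 9 ≡ 9 (mod 611)
10^256 ≡ 9^2 = 81 ≡ 81 (mod 611)
305 = 256 + 32 + 16 + 1 in binary powers of 2.
So 10^305 ≡ 81 · 529 · 588 · 10 ≡ 160 (mod 611).
Squaring chain: 160; never reaches −1, so base 10 is a Miller–Rabin witness that 611 is composite.

160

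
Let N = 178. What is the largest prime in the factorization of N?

178 = 2 · 89
89 is prime.
So 178 = 2 · 89; the largest prime factor is 89.

89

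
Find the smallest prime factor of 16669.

79

16669 is odd.
Digit sum 28, not divisible by 3.
Ends in 9: not divisible by 5.
7: 16669 = 7·2381 + 2
11: 16669 = 11·1515 + 4
13: 16669 = 13·1282 + 3
17: 16669 = 17·980 + 9
19: 16669 = 19·877 + 6
23: 16669 = 23·724 + 17
29: 16669 = 29·574 + 23
31: 16669 = 31·537 + 22
37: 16669 = 37·450 + 19
41: 16669 = 41·406 + 23
43: 16669 = 43·387 + 28
47: 16669 = 47·354 + 31
53: 16669 = 53·314 + 27
59: 16669 = 59·282 + 31
61: 16669 = 61·273 + 16
67: 16669 = 67·248 + 53
71: 16669 = 71·234 + 55
73: 16669 = 73·228 + 25
79: 16669 = 79·211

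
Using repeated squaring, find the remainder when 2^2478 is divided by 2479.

2^1 ≡ 2 (mod 2479)
2^2 ≡ 2^2 = 4 ≡ 4 (mod 2479)
2^4 ≡ 4^2 = 16 ≡ 16 (mod 2479)
2^8 ≡ 16^2 = 256 ≡ 256 (mod 2479)
2^16 ≡ 256^2 = 65536 ≡ 1082 (mod 2479)
2^32 ≡ 1082^2 = 1170724 ≡ 636 (mod 2479)
2^64 ≡ 636^2 = 404496 ≡ 419 (mod 2479)
2^128 ≡ 419^2 = 175561 ≡ 2031 (mod 2479)
2^256 ≡ 2031^2 = 4124961 ≡ 2384 (mod 2479)
2^512 ≡ 2384^2 = 5683456 ≡ 1588 (mod 2479)
2^1024 ≡ 1588^2 = 2521744 ≡ 601 (mod 2479)
2^2048 ≡ 601^2 = 361201 ≡ 1746 (mod 2479)
2478 = 2048 + 256 + 128 + 32 + 8 + 4 + 2 in binary powers of 2.
So 2^2478 ≡ 1746 · 2384 · 2031 · 636 · 256 · 16 · 4 ≡ 1935 (mod 2479).
Since 1935 ≠ 1, base 2 is a Fermat witness: 2479 is composite.

1935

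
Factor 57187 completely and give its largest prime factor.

83

57187 = 13 · 4399
4399 = 53 · 83
83 is prime.
So 57187 = 13 · 53 · 83; the largest prime factor is 83.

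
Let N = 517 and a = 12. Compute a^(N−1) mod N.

243

12^1 ≡ 12 (mod 517)
12^2 ≡ 12^2 = 144 ≡ 144 (mod 517)
12^4 ≡ 144^2 = 20736 ≡ 56 (mod 517)
12^8 ≡ 56^2 = 3136 ≡ 34 (mod 517)
12^16 ≡ 34^2 = 1156 ≡ 122 (mod 517)
12^32 ≡ 122^2 = 14884 ≡ 408 (mod 517)
12^64 ≡ 408^2 = 166464 ≡ 507 (mod 517)
12^128 ≡ 507^2 = 257049 ≡ 100 (mod 517)
12^256 ≡ 100^2 = 10000 ≡ 177 (mod 517)
12^512 ≡ 177^2 = 31329 ≡ 309 (mod 517)
516 = 512 + 4 in binary powers of 2.
So 12^516 ≡ 309 · 56 ≡ 243 (mod 517).
Since 243 ≠ 1, base 12 is a Fermat witness: 517 is composite.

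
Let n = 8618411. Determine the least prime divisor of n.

67

8618411 is odd.
Digit sum 29, not divisible by 3.
Ends in 1: not divisible by 5.
7: 8618411 = 7·1231201 + 4
11: 8618411 = 11·783491 + 10
13: 8618411 = 13·662954 + 9
17: 8618411 = 17·506965 + 6
19: 8618411 = 19·453600 + 11
23: 8618411 = 23·374713 + 12
29: 8618411 = 29·297186 + 17
31: 8618411 = 31·278013 + 8
37: 8618411 = 37·232930 + 1
41: 8618411 = 41·210205 + 6
43: 8618411 = 43·200428 + 7
47: 8618411 = 47·183370 + 21
53: 8618411 = 53·162611 + 28
59: 8618411 = 59·146074 + 45
61: 8618411 = 61·141285 + 26
67: 8618411 = 67·128633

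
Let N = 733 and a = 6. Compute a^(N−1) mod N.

6^1 ≡ 6 (mod 733)
6^2 ≡ 6^2 = 36 ≡ 36 (mod 733)
6^4 ≡ 36^2 = 1296 ≡ 563 (mod 733)
6^8 ≡ 563^2 = 316969 ≡ 313 (mod 733)
6^16 ≡ 313^2 = 97969 ≡ 480 (mod 733)
6^32 ≡ 480^2 = 230400 ≡ 238 (mod 733)
6^64 ≡ 238^2 = 56644 ≡ 203 (mod 733)
6^128 ≡ 203^2 = 41209 ≡ 161 (mod 733)
6^256 ≡ 161^2 = 25921 ≡ 266 (mod 733)
6^512 ≡ 266^2 = 70756 ≡ 388 (mod 733)
732 = 512 + 128 + 64 + 16 + 8 + 4 in binary powers of 2.
So 6^732 ≡ 388 · 161 · 203 · 480 · 313 · 563 ≡ 1 (mod 733).
Since the result is 1, base 6 gives no evidence that 733 is composite.

1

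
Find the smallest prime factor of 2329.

2329 is odd.
Digit sum 16, not divisible by 3.
Ends in 9: not divisible by 5.
7: 2329 = 7·332 + 5
11: 2329 = 11·211 + 8
13: 2329 = 13·179 + 2
17: 2329 = 17·137

17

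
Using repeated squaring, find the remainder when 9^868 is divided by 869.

9^1 ≡ 9 (mod 869)
9^2 ≡ 9^2 = 81 ≡ 81 (mod 869)
9^4 ≡ 81^2 = 6561 ≡ 478 (mod 869)
9^8 ≡ 478^2 = 228484 ≡ 806 (mod 869)
9^16 ≡ 806^2 = 649636 ≡ 493 (mod 869)
9^32 ≡ 493^2 = 243049 ≡ 598 (mod 869)
9^64 ≡ 598^2 = 357604 ≡ 445 (mod 869)
9^128 ≡ 445^2 = 198025 ≡ 762 (mod 869)
9^256 ≡ 762^2 = 580644 ≡ 152 (mod 869)
9^512 ≡ 152^2 = 23104 ≡ 510 (mod 869)
868 = 512 + 256 + 64 + 32 + 4 in binary powers of 2.
So 9^868 ≡ 510 · 152 · 445 · 598 · 478 ≡ 190 (mod 869).
Since 190 ≠ 1, base 9 is a Fermat witness: 869 is composite.

190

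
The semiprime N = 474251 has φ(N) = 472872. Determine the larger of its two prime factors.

φ(n) = (p−1)(q−1) = n − (p+q) + 1, so p + q = 474251 − 472872 + 1 = 1380.
p and q are the roots of t² − 1380t + 474251 = 0.
Discriminant: 1380² − 4·474251 = 1904400 − 1897004 = 7396; √7396 = 86.
q = (1380 − 86)/2 = 647, p = (1380 + 86)/2 = 733.
Check: 647 · 733 = 474251.

733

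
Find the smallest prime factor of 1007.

19

1007 is odd.
Digit sum 8, not divisible by 3.
Ends in 7: not divisible by 5.
7: 1007 = 7·143 + 6
11: 1007 = 11·91 + 6
13: 1007 = 13·77 + 6
17: 1007 = 17·59 + 4
19: 1007 = 19·53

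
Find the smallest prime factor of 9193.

9193 is odd.
Digit sum 22, not divisible by 3.
Ends in 3: not divisible by 5.
7: 9193 = 7·1313 + 2
11: 9193 = 11·835 + 8
13: 9193 = 13·707 + 2
17: 9193 = 17·540 + 13
19: 9193 = 19·483 + 16
23: 9193 = 23·399 + 16
29: 9193 = 29·317

29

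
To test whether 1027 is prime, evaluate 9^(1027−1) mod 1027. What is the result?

222

9^1 ≡ 9 (mod 1027)
9^2 ≡ 9^2 = 81 ≡ 81 (mod 1027)
9^4 ≡ 81^2 = 6561 ≡ 399 (mod 1027)
9^8 ≡ 399^2 = 159201 ≡ 16 (mod 1027)
9^16 ≡ 16^2 = 256 ≡ 256 (mod 1027)
9^32 ≡ 256^2 = 65536 ≡ 835 (mod 1027)
9^64 ≡ 835^2 = 697225 ≡ 919 (mod 1027)
9^128 ≡ 919^2 = 844561 ≡ 367 (mod 1027)
9^256 ≡ 367^2 = 134689 ≡ 152 (mod 1027)
9^512 ≡ 152^2 = 23104 ≡ 510 (mod 1027)
9^1024 ≡ 510^2 = 260100 ≡ 269 (mod 1027)
1026 = 1024 + 2 in binary powers of 2.
So 9^1026 ≡ 269 · 81 ≡ 222 (mod 1027).
Since 222 ≠ 1, base 9 is a Fermat witness: 1027 is composite.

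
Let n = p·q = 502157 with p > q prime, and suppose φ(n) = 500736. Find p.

769

φ(n) = (p−1)(q−1) = n − (p+q) + 1, so p + q = 502157 − 500736 + 1 = 1422.
p and q are the roots of t² − 1422t + 502157 = 0.
Discriminant: 1422² − 4·502157 = 2022084 − 2008628 = 13456; √13456 = 116.
q = (1422 − 116)/2 = 653, p = (1422 + 116)/2 = 769.
Check: 653 · 769 = 502157.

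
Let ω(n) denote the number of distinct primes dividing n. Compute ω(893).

893 = 19 · 47
893 = 19 · 47, which has 2 distinct prime factors.

2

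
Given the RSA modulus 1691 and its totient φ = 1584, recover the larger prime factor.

89

φ(n) = (p−1)(q−1) = n − (p+q) + 1, so p + q = 1691 − 1584 + 1 = 108.
p and q are the roots of t² − 108t + 1691 = 0.
Discriminant: 108² − 4·1691 = 11664 − 6764 = 4900; √4900 = 70.
q = (108 − 70)/2 = 19, p = (108 + 70)/2 = 89.
Check: 19 · 89 = 1691.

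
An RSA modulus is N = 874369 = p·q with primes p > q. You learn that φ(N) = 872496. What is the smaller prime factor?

φ(n) = (p−1)(q−1) = n − (p+q) + 1, so p + q = 874369 − 872496 + 1 = 1874.
p and q are the roots of t² − 1874t + 874369 = 0.
Discriminant: 1874² − 4·874369 = 3511876 − 3497476 = 14400; √14400 = 120.
q = (1874 − 120)/2 = 877, p = (1874 + 120)/2 = 997.
Check: 877 · 997 = 874369.

877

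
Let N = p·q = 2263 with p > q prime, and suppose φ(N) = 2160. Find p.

73

φ(n) = (p−1)(q−1) = n − (p+q) + 1, so p + q = 2263 − 2160 + 1 = 104.
p and q are the roots of t² − 104t + 2263 = 0.
Discriminant: 104² − 4·2263 = 10816 − 9052 = 1764; √1764 = 42.
q = (104 − 42)/2 = 31, p = (104 + 42)/2 = 73.
Check: 31 · 73 = 2263.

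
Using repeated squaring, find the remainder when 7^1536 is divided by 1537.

7^1 ≡ 7 (mod 1537)
7^2 ≡ 7^2 = 49 ≡ 49 (mod 1537)
7^4 ≡ 49^2 = 2401 ≡ 864 (mod 1537)
7^8 ≡ 864^2 = 746496 ≡ 1051 (mod 1537)
7^16 ≡ 1051^2 = 1104601 ≡ 1035 (mod 1537)
7^32 ≡ 1035^2 = 1071225 ≡ 1473 (mod 1537)
7^64 ≡ 1473^2 = 2169729 ≡ 1022 (mod 1537)
7^128 ≡ 1022^2 = 1044484 ≡ 861 (mod 1537)
7^256 ≡ 861^2 = 741321 ≡ 487 (mod 1537)
7^512 ≡ 487^2 = 237169 ≡ 471 (mod 1537)
7^1024 ≡ 471^2 = 221841 ≡ 513 (mod 1537)
1536 = 1024 + 512 in binary powers of 2.
So 7^1536 ≡ 513 · 471 ≡ 314 (mod 1537).
Since 314 ≠ 1, base 7 is a Fermat witness: 1537 is composite.

314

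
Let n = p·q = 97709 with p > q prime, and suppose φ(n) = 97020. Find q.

φ(n) = (p−1)(q−1) = n − (p+q) + 1, so p + q = 97709 − 97020 + 1 = 690.
p and q are the roots of t² − 690t + 97709 = 0.
Discriminant: 690² − 4·97709 = 476100 − 390836 = 85264; √85264 = 292.
q = (690 − 292)/2 = 199, p = (690 + 292)/2 = 491.
Check: 199 · 491 = 97709.

199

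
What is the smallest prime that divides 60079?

60079 is odd.
Digit sum 22, not divisible by 3.
Ends in 9: not divisible by 5.
7: 60079 = 7·8582 + 5
11: 60079 = 11·5461 + 8
13: 60079 = 13·4621 + 6
17: 60079 = 17·3534 + 1
19: 60079 = 19·3162 + 1
23: 60079 = 23·2612 + 3
29: 60079 = 29·2071 + 20
31: 60079 = 31·1938 + 1
37: 60079 = 37·1623 + 28
41: 60079 = 41·1465 + 14
43: 60079 = 43·1397 + 8
47: 60079 = 47·1278 + 13
53: 60079 = 53·1133 + 30
59: 60079 = 59·1018 + 17
61: 60079 = 61·984 + 55
67: 60079 = 67·896 + 47
71: 60079 = 71·846 + 13
73: 60079 = 73·823

73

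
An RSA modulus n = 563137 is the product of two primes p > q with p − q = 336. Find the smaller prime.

Since p = q + 336, we have 563137 = q(q + 336), so q² + 336q − 563137 = 0.
Discriminant: 336² + 4·563137 = 112896 + 2252548 = 2365444; √2365444 = 1538.
q = (−336 + 1538)/2 = 601, and p = q + 336 = 937.
Check: 601 · 937 = 563137.

601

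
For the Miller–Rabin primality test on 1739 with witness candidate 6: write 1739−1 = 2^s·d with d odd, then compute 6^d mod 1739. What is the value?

1560

1739 − 1 = 1738 = 2^1 · 869, so d = 869.
6^1 ≡ 6 (mod 1739)
6^2 ≡ 6^2 = 36 ≡ 36 (mod 1739)
6^4 ≡ 36^2 = 1296 ≡ 1296 (mod 1739)
6^8 ≡ 1296^2 = 1679616 ≡ 1481 (mod 1739)
6^16 ≡ 1481^2 = 2193361 ≡ 482 (mod 1739)
6^32 ≡ 482^2 = 232324 ≡ 1037 (mod 1739)
6^64 ≡ 1037^2 = 1075369 ≡ 667 (mod 1739)
6^128 ≡ 667^2 = 444889 ≡ 1444 (mod 1739)
6^256 ≡ 1444^2 = 2085136 ≡ 75 (mod 1739)
6^512 ≡ 75^2 = 5625 ≡ 408 (mod 1739)
869 = 512 + 256 + 64 + 32 + 4 + 1 in binary powers of 2.
So 6^869 ≡ 408 · 75 · 667 · 1037 · 1296 · 6 ≡ 1560 (mod 1739).
Squaring chain: 1560; never reaches −1, so base 6 is a Miller–Rabin witness that 1739 is composite.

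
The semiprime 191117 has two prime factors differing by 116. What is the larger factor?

499

Since p = q + 116, we have 191117 = q(q + 116), so q² + 116q − 191117 = 0.
Discriminant: 116² + 4·191117 = 13456 + 764468 = 777924; √777924 = 882.
q = (−116 + 882)/2 = 383, and p = q + 116 = 499.
Check: 383 · 499 = 191117.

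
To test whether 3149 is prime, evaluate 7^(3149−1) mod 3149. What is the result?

272

7^1 ≡ 7 (mod 3149)
7^2 ≡ 7^2 = 49 ≡ 49 (mod 3149)
7^4 ≡ 49^2 = 2401 ≡ 2401 (mod 3149)
7^8 ≡ 2401^2 = 5764801 ≡ 2131 (mod 3149)
7^16 ≡ 2131^2 = 4541161 ≡ 303 (mod 3149)
7^32 ≡ 303^2 = 91809 ≡ 488 (mod 3149)
7^64 ≡ 488^2 = 238144 ≡ 1969 (mod 3149)
7^128 ≡ 1969^2 = 3876961 ≡ 542 (mod 3149)
7^256 ≡ 542^2 = 293764 ≡ 907 (mod 3149)
7^512 ≡ 907^2 = 822649 ≡ 760 (mod 3149)
7^1024 ≡ 760^2 = 577600 ≡ 1333 (mod 3149)
7^2048 ≡ 1333^2 = 1776889 ≡ 853 (mod 3149)
3148 = 2048 + 1024 + 64 + 8 + 4 in binary powers of 2.
So 7^3148 ≡ 853 · 1333 · 1969 · 2131 · 2401 ≡ 272 (mod 3149).
Since 272 ≠ 1, base 7 is a Fermat witness: 3149 is composite.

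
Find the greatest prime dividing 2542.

2542 = 2 · 1271
1271 = 31 · 41
41 is prime.
So 2542 = 2 · 31 · 41; the largest prime factor is 41.

41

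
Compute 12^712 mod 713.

12^1 ≡ 12 (mod 713)
12^2 ≡ 12^2 = 144 ≡ 144 (mod 713)
12^4 ≡ 144^2 = 20736 ≡ 59 (mod 713)
12^8 ≡ 59^2 = 3481 ≡ 629 (mod 713)
12^16 ≡ 629^2 = 395641 ≡ 639 (mod 713)
12^32 ≡ 639^2 = 408321 ≡ 485 (mod 713)
12^64 ≡ 485^2 = 235225 ≡ 648 (mod 713)
12^128 ≡ 648^2 = 419904 ≡ 660 (mod 713)
12^256 ≡ 660^2 = 435600 ≡ 670 (mod 713)
12^512 ≡ 670^2 = 448900 ≡ 423 (mod 713)
712 = 512 + 128 + 64 + 8 in binary powers of 2.
So 12^712 ≡ 423 · 660 · 648 · 629 ≡ 100 (mod 713).
Since 100 ≠ 1, base 12 is a Fermat witness: 713 is composite.

100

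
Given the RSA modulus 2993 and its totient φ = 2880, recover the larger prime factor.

φ(n) = (p−1)(q−1) = n − (p+q) + 1, so p + q = 2993 − 2880 + 1 = 114.
p and q are the roots of t² − 114t + 2993 = 0.
Discriminant: 114² − 4·2993 = 12996 − 11972 = 1024; √1024 = 32.
q = (114 − 32)/2 = 41, p = (114 + 32)/2 = 73.
Check: 41 · 73 = 2993.

73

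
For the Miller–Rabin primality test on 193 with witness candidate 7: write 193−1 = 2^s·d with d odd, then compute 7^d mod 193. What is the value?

193 − 1 = 192 = 2^6 · 3, so d = 3.
7^1 ≡ 7 (mod 193)
7^2 ≡ 7^2 = 49 ≡ 49 (mod 193)
3 = 2 + 1 in binary powers of 2.
So 7^3 ≡ 49 · 7 ≡ 150 (mod 193).
Squaring chain: 150 → 112 → 192 → 1 → 1 → 1; reaches −1, so base 7 does not prove 193 composite.

150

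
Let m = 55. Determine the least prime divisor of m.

55 is odd.
Digit sum 10, not divisible by 3.
Ends in 5: divisible by 5.

5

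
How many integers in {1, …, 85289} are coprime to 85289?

Factor: 85289 = 17 · 29 · 173.
φ(85289) = (17−1) · (29−1) · (173−1) = 16 · 28 · 172 = 77056.

77056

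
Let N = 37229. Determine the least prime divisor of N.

59

37229 is odd.
Digit sum 23, not divisible by 3.
Ends in 9: not divisible by 5.
7: 37229 = 7·5318 + 3
11: 37229 = 11·3384 + 5
13: 37229 = 13·2863 + 10
17: 37229 = 17·2189 + 16
19: 37229 = 19·1959 + 8
23: 37229 = 23·1618 + 15
29: 37229 = 29·1283 + 22
31: 37229 = 31·1200 + 29
37: 37229 = 37·1006 + 7
41: 37229 = 41·908 + 1
43: 37229 = 43·865 + 34
47: 37229 = 47·792 + 5
53: 37229 = 53·702 + 23
59: 37229 = 59·631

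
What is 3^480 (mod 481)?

417

3^1 ≡ 3 (mod 481)
3^2 ≡ 3^2 = 9 ≡ 9 (mod 481)
3^4 ≡ 9^2 = 81 ≡ 81 (mod 481)
3^8 ≡ 81^2 = 6561 ≡ 308 (mod 481)
3^16 ≡ 308^2 = 94864 ≡ 107 (mod 481)
3^32 ≡ 107^2 = 11449 ≡ 386 (mod 481)
3^64 ≡ 386^2 = 148996 ≡ 367 (mod 481)
3^128 ≡ 367^2 = 134689 ≡ 9 (mod 481)
3^256 ≡ 9^2 = 81 ≡ 81 (mod 481)
480 = 256 + 128 + 64 + 32 in binary powers of 2.
So 3^480 ≡ 81 · 9 · 367 · 386 ≡ 417 (mod 481).
Since 417 ≠ 1, base 3 is a Fermat witness: 481 is composite.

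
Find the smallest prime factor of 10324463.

10324463 is odd.
Digit sum 23, not divisible by 3.
Ends in 3: not divisible by 5.
7: 10324463 = 7·1474923 + 2
11: 10324463 = 11·938587 + 6
13: 10324463 = 13·794189 + 6
17: 10324463 = 17·607321 + 6
19: 10324463 = 19·543392 + 15
23: 10324463 = 23·448889 + 16
29: 10324463 = 29·356015 + 28
31: 10324463 = 31·333047 + 6
37: 10324463 = 37·279039 + 20
41: 10324463 = 41·251816 + 7
43: 10324463 = 43·240103 + 34
47: 10324463 = 47·219669 + 20
53: 10324463 = 53·194801 + 10
59: 10324463 = 59·174990 + 53
61: 10324463 = 61·169253 + 30
67: 10324463 = 67·154096 + 31
71: 10324463 = 71·145414 + 69
73: 10324463 = 73·141431

73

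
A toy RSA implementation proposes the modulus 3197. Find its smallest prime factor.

23

3197 is odd.
Digit sum 20, not divisible by 3.
Ends in 7: not divisible by 5.
7: 3197 = 7·456 + 5
11: 3197 = 11·290 + 7
13: 3197 = 13·245 + 12
17: 3197 = 17·188 + 1
19: 3197 = 19·168 + 5
23: 3197 = 23·139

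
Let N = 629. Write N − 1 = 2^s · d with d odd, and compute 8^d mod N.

629 − 1 = 628 = 2^2 · 157, so d = 157.
8^1 ≡ 8 (mod 629)
8^2 ≡ 8^2 = 64 ≡ 64 (mod 629)
8^4 ≡ 64^2 = 4096 ≡ 322 (mod 629)
8^8 ≡ 322^2 = 103684 ≡ 528 (mod 629)
8^16 ≡ 528^2 = 278784 ≡ 137 (mod 629)
8^32 ≡ 137^2 = 18769 ≡ 528 (mod 629)
8^64 ≡ 528^2 = 278784 ≡ 137 (mod 629)
8^128 ≡ 137^2 = 18769 ≡ 528 (mod 629)
157 = 128 + 16 + 8 + 4 + 1 in binary powers of 2.
So 8^157 ≡ 528 · 137 · 528 · 322 · 8 ≡ 230 (mod 629).
Squaring chain: 230 → 64; never reaches −1, so base 8 is a Miller–Rabin witness that 629 is composite.

230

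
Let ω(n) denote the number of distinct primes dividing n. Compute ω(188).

188 = 2^2 · 47
188 = 2^2 · 47, which has 2 distinct prime factors.

2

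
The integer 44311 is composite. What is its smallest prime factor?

73

44311 is odd.
Digit sum 13, not divisible by 3.
Ends in 1: not divisible by 5.
7: 44311 = 7·6330 + 1
11: 44311 = 11·4028 + 3
13: 44311 = 13·3408 + 7
17: 44311 = 17·2606 + 9
19: 44311 = 19·2332 + 3
23: 44311 = 23·1926 + 13
29: 44311 = 29·1527 + 28
31: 44311 = 31·1429 + 12
37: 44311 = 37·1197 + 22
41: 44311 = 41·1080 + 31
43: 44311 = 43·1030 + 21
47: 44311 = 47·942 + 37
53: 44311 = 53·836 + 3
59: 44311 = 59·751 + 2
61: 44311 = 61·726 + 25
67: 44311 = 67·661 + 24
71: 44311 = 71·624 + 7
73: 44311 = 73·607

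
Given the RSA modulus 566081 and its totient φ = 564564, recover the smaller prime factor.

659

φ(n) = (p−1)(q−1) = n − (p+q) + 1, so p + q = 566081 − 564564 + 1 = 1518.
p and q are the roots of t² − 1518t + 566081 = 0.
Discriminant: 1518² − 4·566081 = 2304324 − 2264324 = 40000; √40000 = 200.
q = (1518 − 200)/2 = 659, p = (1518 + 200)/2 = 859.
Check: 659 · 859 = 566081.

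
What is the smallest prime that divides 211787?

211787 is odd.
Digit sum 26, not divisible by 3.
Ends in 7: not divisible by 5.
7: 211787 = 7·30255 + 2
11: 211787 = 11·19253 + 4
13: 211787 = 13·16291 + 4
17: 211787 = 17·12458 + 1
19: 211787 = 19·11146 + 13
23: 211787 = 23·9208 + 3
29: 211787 = 29·7303

29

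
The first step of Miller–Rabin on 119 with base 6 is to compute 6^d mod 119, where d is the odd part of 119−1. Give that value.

90

119 − 1 = 118 = 2^1 · 59, so d = 59.
6^1 ≡ 6 (mod 119)
6^2 ≡ 6^2 = 36 ≡ 36 (mod 119)
6^4 ≡ 36^2 = 1296 ≡ 106 (mod 119)
6^8 ≡ 106^2 = 11236 ≡ 50 (mod 119)
6^16 ≡ 50^2 = 2500 ≡ 1 (mod 119)
6^32 ≡ 1^2 = 1 ≡ 1 (mod 119)
59 = 32 + 16 + 8 + 2 + 1 in binary powers of 2.
So 6^59 ≡ 1 · 1 · 50 · 36 · 6 ≡ 90 (mod 119).
Squaring chain: 90; never reaches −1, so base 6 is a Miller–Rabin witness that 119 is composite.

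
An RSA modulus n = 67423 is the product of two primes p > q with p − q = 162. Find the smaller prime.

Since p = q + 162, we have 67423 = q(q + 162), so q² + 162q − 67423 = 0.
Discriminant: 162² + 4·67423 = 26244 + 269692 = 295936; √295936 = 544.
q = (−162 + 544)/2 = 191, and p = q + 162 = 353.
Check: 191 · 353 = 67423.

191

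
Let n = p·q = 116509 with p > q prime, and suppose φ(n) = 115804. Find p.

443

φ(n) = (p−1)(q−1) = n − (p+q) + 1, so p + q = 116509 − 115804 + 1 = 706.
p and q are the roots of t² − 706t + 116509 = 0.
Discriminant: 706² − 4·116509 = 498436 − 466036 = 32400; √32400 = 180.
q = (706 − 180)/2 = 263, p = (706 + 180)/2 = 443.
Check: 263 · 443 = 116509.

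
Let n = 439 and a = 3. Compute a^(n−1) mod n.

1

3^1 ≡ 3 (mod 439)
3^2 ≡ 3^2 = 9 ≡ 9 (mod 439)
3^4 ≡ 9^2 = 81 ≡ 81 (mod 439)
3^8 ≡ 81^2 = 6561 ≡ 415 (mod 439)
3^16 ≡ 415^2 = 172225 ≡ 137 (mod 439)
3^32 ≡ 137^2 = 18769 ≡ 331 (mod 439)
3^64 ≡ 331^2 = 109561 ≡ 250 (mod 439)
3^128 ≡ 250^2 = 62500 ≡ 162 (mod 439)
3^256 ≡ 162^2 = 26244 ≡ 343 (mod 439)
438 = 256 + 128 + 32 + 16 + 4 + 2 in binary powers of 2.
So 3^438 ≡ 343 · 162 · 331 · 137 · 81 · 9 ≡ 1 (mod 439).
Since the result is 1, base 3 gives no evidence that 439 is composite.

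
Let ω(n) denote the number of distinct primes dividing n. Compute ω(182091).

5

182091 = 3 · 60697
60697 = 7 · 8671
8671 = 13 · 667
667 = 23 · 29
182091 = 3 · 7 · 13 · 23 · 29, which has 5 distinct prime factors.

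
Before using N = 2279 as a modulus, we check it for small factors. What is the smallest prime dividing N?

2279 is odd.
Digit sum 20, not divisible by 3.
Ends in 9: not divisible by 5.
7: 2279 = 7·325 + 4
11: 2279 = 11·207 + 2
13: 2279 = 13·175 + 4
17: 2279 = 17·134 + 1
19: 2279 = 19·119 + 18
23: 2279 = 23·99 + 2
29: 2279 = 29·78 + 17
31: 2279 = 31·73 + 16
37: 2279 = 37·61 + 22
41: 2279 = 41·55 + 24
43: 2279 = 43·53

43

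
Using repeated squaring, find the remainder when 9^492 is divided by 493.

458

9^1 ≡ 9 (mod 493)
9^2 ≡ 9^2 = 81 ≡ 81 (mod 493)
9^4 ≡ 81^2 = 6561 ≡ 152 (mod 493)
9^8 ≡ 152^2 = 23104 ≡ 426 (mod 493)
9^16 ≡ 426^2 = 181476 ≡ 52 (mod 493)
9^32 ≡ 52^2 = 2704 ≡ 239 (mod 493)
9^64 ≡ 239^2 = 57121 ≡ 426 (mod 493)
9^128 ≡ 426^2 = 181476 ≡ 52 (mod 493)
9^256 ≡ 52^2 = 2704 ≡ 239 (mod 493)
492 = 256 + 128 + 64 + 32 + 8 + 4 in binary powers of 2.
So 9^492 ≡ 239 · 52 · 426 · 239 · 426 · 152 ≡ 458 (mod 493).
Since 458 ≠ 1, base 9 is a Fermat witness: 493 is composite.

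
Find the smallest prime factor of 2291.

2291 is odd.
Digit sum 14, not divisible by 3.
Ends in 1: not divisible by 5.
7: 2291 = 7·327 + 2
11: 2291 = 11·208 + 3
13: 2291 = 13·176 + 3
17: 2291 = 17·134 + 13
19: 2291 = 19·120 + 11
23: 2291 = 23·99 + 14
29: 2291 = 29·79

29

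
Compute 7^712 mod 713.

7^1 ≡ 7 (mod 713)
7^2 ≡ 7^2 = 49 ≡ 49 (mod 713)
7^4 ≡ 49^2 = 2401 ≡ 262 (mod 713)
7^8 ≡ 262^2 = 68644 ≡ 196 (mod 713)
7^16 ≡ 196^2 = 38416 ≡ 627 (mod 713)
7^32 ≡ 627^2 = 393129 ≡ 266 (mod 713)
7^64 ≡ 266^2 = 70756 ≡ 169 (mod 713)
7^128 ≡ 169^2 = 28561 ≡ 41 (mod 713)
7^256 ≡ 41^2 = 1681 ≡ 255 (mod 713)
7^512 ≡ 255^2 = 65025 ≡ 142 (mod 713)
712 = 512 + 128 + 64 + 8 in binary powers of 2.
So 7^712 ≡ 142 · 41 · 169 · 196 ≡ 679 (mod 713).
Since 679 ≠ 1, base 7 is a Fermat witness: 713 is composite.

679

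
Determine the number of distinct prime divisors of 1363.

2

1363 = 29 · 47
1363 = 29 · 47, which has 2 distinct prime factors.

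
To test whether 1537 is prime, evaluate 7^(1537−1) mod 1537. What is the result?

7^1 ≡ 7 (mod 1537)
7^2 ≡ 7^2 = 49 ≡ 49 (mod 1537)
7^4 ≡ 49^2 = 2401 ≡ 864 (mod 1537)
7^8 ≡ 864^2 = 746496 ≡ 1051 (mod 1537)
7^16 ≡ 1051^2 = 1104601 ≡ 1035 (mod 1537)
7^32 ≡ 1035^2 = 1071225 ≡ 1473 (mod 1537)
7^64 ≡ 1473^2 = 2169729 ≡ 1022 (mod 1537)
7^128 ≡ 1022^2 = 1044484 ≡ 861 (mod 1537)
7^256 ≡ 861^2 = 741321 ≡ 487 (mod 1537)
7^512 ≡ 487^2 = 237169 ≡ 471 (mod 1537)
7^1024 ≡ 471^2 = 221841 ≡ 513 (mod 1537)
1536 = 1024 + 512 in binary powers of 2.
So 7^1536 ≡ 513 · 471 ≡ 314 (mod 1537).
Since 314 ≠ 1, base 7 is a Fermat witness: 1537 is composite.

314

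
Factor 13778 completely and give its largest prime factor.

83

13778 = 2 · 6889
6889 = 83 · 83
83 = 83 · 1
So 13778 = 2 · 83^2; the largest prime factor is 83.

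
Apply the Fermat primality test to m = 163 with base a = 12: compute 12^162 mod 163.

1

12^1 ≡ 12 (mod 163)
12^2 ≡ 12^2 = 144 ≡ 144 (mod 163)
12^4 ≡ 144^2 = 20736 ≡ 35 (mod 163)
12^8 ≡ 35^2 = 1225 ≡ 84 (mod 163)
12^16 ≡ 84^2 = 7056 ≡ 47 (mod 163)
12^32 ≡ 47^2 = 2209 ≡ 90 (mod 163)
12^64 ≡ 90^2 = 8100 ≡ 113 (mod 163)
12^128 ≡ 113^2 = 12769 ≡ 55 (mod 163)
162 = 128 + 32 + 2 in binary powers of 2.
So 12^162 ≡ 55 · 90 · 144 ≡ 1 (mod 163).
Since the result is 1, base 12 gives no evidence that 163 is composite.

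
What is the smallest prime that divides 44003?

79

44003 is odd.
Digit sum 11, not divisible by 3.
Ends in 3: not divisible by 5.
7: 44003 = 7·6286 + 1
11: 44003 = 11·4000 + 3
13: 44003 = 13·3384 + 11
17: 44003 = 17·2588 + 7
19: 44003 = 19·2315 + 18
23: 44003 = 23·1913 + 4
29: 44003 = 29·1517 + 10
31: 44003 = 31·1419 + 14
37: 44003 = 37·1189 + 10
41: 44003 = 41·1073 + 10
43: 44003 = 43·1023 + 14
47: 44003 = 47·936 + 11
53: 44003 = 53·830 + 13
59: 44003 = 59·745 + 48
61: 44003 = 61·721 + 22
67: 44003 = 67·656 + 51
71: 44003 = 71·619 + 54
73: 44003 = 73·602 + 57
79: 44003 = 79·557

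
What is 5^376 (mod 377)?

5^1 ≡ 5 (mod 377)
5^2 ≡ 5^2 = 25 ≡ 25 (mod 377)
5^4 ≡ 25^2 = 625 ≡ 248 (mod 377)
5^8 ≡ 248^2 = 61504 ≡ 53 (mod 377)
5^16 ≡ 53^2 = 2809 ≡ 170 (mod 377)
5^32 ≡ 170^2 = 28900 ≡ 248 (mod 377)
5^64 ≡ 248^2 = 61504 ≡ 53 (mod 377)
5^128 ≡ 53^2 = 2809 ≡ 170 (mod 377)
5^256 ≡ 170^2 = 28900 ≡ 248 (mod 377)
376 = 256 + 64 + 32 + 16 + 8 in binary powers of 2.
So 5^376 ≡ 248 · 53 · 248 · 170 · 53 ≡ 326 (mod 377).
Since 326 ≠ 1, base 5 is a Fermat witness: 377 is composite.

326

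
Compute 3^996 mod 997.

1

3^1 ≡ 3 (mod 997)
3^2 ≡ 3^2 = 9 ≡ 9 (mod 997)
3^4 ≡ 9^2 = 81 ≡ 81 (mod 997)
3^8 ≡ 81^2 = 6561 ≡ 579 (mod 997)
3^16 ≡ 579^2 = 335241 ≡ 249 (mod 997)
3^32 ≡ 249^2 = 62001 ≡ 187 (mod 997)
3^64 ≡ 187^2 = 34969 ≡ 74 (mod 997)
3^128 ≡ 74^2 = 5476 ≡ 491 (mod 997)
3^256 ≡ 491^2 = 241081 ≡ 804 (mod 997)
3^512 ≡ 804^2 = 646416 ≡ 360 (mod 997)
996 = 512 + 256 + 128 + 64 + 32 + 4 in binary powers of 2.
So 3^996 ≡ 360 · 804 · 491 · 74 · 187 · 81 ≡ 1 (mod 997).
Since the result is 1, base 3 gives no evidence that 997 is composite.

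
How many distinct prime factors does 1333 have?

1333 = 31 · 43
1333 = 31 · 43, which has 2 distinct prime factors.

2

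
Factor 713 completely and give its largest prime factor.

713 = 23 · 31
31 is prime.
So 713 = 23 · 31; the largest prime factor is 31.

31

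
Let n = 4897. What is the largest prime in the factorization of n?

83

4897 = 59 · 83
83 is prime.
So 4897 = 59 · 83; the largest prime factor is 83.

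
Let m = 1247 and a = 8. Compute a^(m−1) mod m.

173

8^1 ≡ 8 (mod 1247)
8^2 ≡ 8^2 = 64 ≡ 64 (mod 1247)
8^4 ≡ 64^2 = 4096 ≡ 355 (mod 1247)
8^8 ≡ 355^2 = 126025 ≡ 78 (mod 1247)
8^16 ≡ 78^2 = 6084 ≡ 1096 (mod 1247)
8^32 ≡ 1096^2 = 1201216 ≡ 355 (mod 1247)
8^64 ≡ 355^2 = 126025 ≡ 78 (mod 1247)
8^128 ≡ 78^2 = 6084 ≡ 1096 (mod 1247)
8^256 ≡ 1096^2 = 1201216 ≡ 355 (mod 1247)
8^512 ≡ 355^2 = 126025 ≡ 78 (mod 1247)
8^1024 ≡ 78^2 = 6084 ≡ 1096 (mod 1247)
1246 = 1024 + 128 + 64 + 16 + 8 + 4 + 2 in binary powers of 2.
So 8^1246 ≡ 1096 · 1096 · 78 · 1096 · 78 · 355 · 64 ≡ 173 (mod 1247).
Since 173 ≠ 1, base 8 is a Fermat witness: 1247 is composite.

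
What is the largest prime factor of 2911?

2911 = 41 · 71
71 is prime.
So 2911 = 41 · 71; the largest prime factor is 71.

71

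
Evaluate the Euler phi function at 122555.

96768

Factor: 122555 = 5 · 127 · 193.
φ(122555) = (5−1) · (127−1) · (193−1) = 4 · 126 · 192 = 96768.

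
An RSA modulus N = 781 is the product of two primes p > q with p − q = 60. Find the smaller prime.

11

Since p = q + 60, we have 781 = q(q + 60), so q² + 60q − 781 = 0.
Discriminant: 60² + 4·781 = 3600 + 3124 = 6724; √6724 = 82.
q = (−60 + 82)/2 = 11, and p = q + 60 = 71.
Check: 11 · 71 = 781.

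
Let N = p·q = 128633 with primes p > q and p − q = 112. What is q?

307

Since p = q + 112, we have 128633 = q(q + 112), so q² + 112q − 128633 = 0.
Discriminant: 112² + 4·128633 = 12544 + 514532 = 527076; √527076 = 726.
q = (−112 + 726)/2 = 307, and p = q + 112 = 419.
Check: 307 · 419 = 128633.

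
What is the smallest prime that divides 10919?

61

10919 is odd.
Digit sum 20, not divisible by 3.
Ends in 9: not divisible by 5.
7: 10919 = 7·1559 + 6
11: 10919 = 11·992 + 7
13: 10919 = 13·839 + 12
17: 10919 = 17·642 + 5
19: 10919 = 19·574 + 13
23: 10919 = 23·474 + 17
29: 10919 = 29·376 + 15
31: 10919 = 31·352 + 7
37: 10919 = 37·295 + 4
41: 10919 = 41·266 + 13
43: 10919 = 43·253 + 40
47: 10919 = 47·232 + 15
53: 10919 = 53·206 + 1
59: 10919 = 59·185 + 4
61: 10919 = 61·179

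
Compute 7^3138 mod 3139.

7^1 ≡ 7 (mod 3139)
7^2 ≡ 7^2 = 49 ≡ 49 (mod 3139)
7^4 ≡ 49^2 = 2401 ≡ 2401 (mod 3139)
7^8 ≡ 2401^2 = 5764801 ≡ 1597 (mod 3139)
7^16 ≡ 1597^2 = 2550409 ≡ 1541 (mod 3139)
7^32 ≡ 1541^2 = 2374681 ≡ 1597 (mod 3139)
7^64 ≡ 1597^2 = 2550409 ≡ 1541 (mod 3139)
7^128 ≡ 1541^2 = 2374681 ≡ 1597 (mod 3139)
7^256 ≡ 1597^2 = 2550409 ≡ 1541 (mod 3139)
7^512 ≡ 1541^2 = 2374681 ≡ 1597 (mod 3139)
7^1024 ≡ 1597^2 = 2550409 ≡ 1541 (mod 3139)
7^2048 ≡ 1541^2 = 2374681 ≡ 1597 (mod 3139)
3138 = 2048 + 1024 + 64 + 2 in binary powers of 2.
So 7^3138 ≡ 1597 · 1541 · 1541 · 49 ≡ 173 (mod 3139).
Since 173 ≠ 1, base 7 is a Fermat witness: 3139 is composite.

173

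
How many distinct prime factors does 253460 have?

5

253460 = 2^2 · 63365
63365 = 5 · 12673
12673 = 19 · 667
667 = 23 · 29
253460 = 2^2 · 5 · 19 · 23 · 29, which has 5 distinct prime factors.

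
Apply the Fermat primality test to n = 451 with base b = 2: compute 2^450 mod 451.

122

2^1 ≡ 2 (mod 451)
2^2 ≡ 2^2 = 4 ≡ 4 (mod 451)
2^4 ≡ 4^2 = 16 ≡ 16 (mod 451)
2^8 ≡ 16^2 = 256 ≡ 256 (mod 451)
2^16 ≡ 256^2 = 65536 ≡ 141 (mod 451)
2^32 ≡ 141^2 = 19881 ≡ 37 (mod 451)
2^64 ≡ 37^2 = 1369 ≡ 16 (mod 451)
2^128 ≡ 16^2 = 256 ≡ 256 (mod 451)
2^256 ≡ 256^2 = 65536 ≡ 141 (mod 451)
450 = 256 + 128 + 64 + 2 in binary powers of 2.
So 2^450 ≡ 141 · 256 · 16 · 4 ≡ 122 (mod 451).
Since 122 ≠ 1, base 2 is a Fermat witness: 451 is composite.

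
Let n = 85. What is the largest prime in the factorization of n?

85 = 5 · 17
17 is prime.
So 85 = 5 · 17; the largest prime factor is 17.

17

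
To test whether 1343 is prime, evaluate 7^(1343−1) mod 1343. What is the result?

7^1 ≡ 7 (mod 1343)
7^2 ≡ 7^2 = 49 ≡ 49 (mod 1343)
7^4 ≡ 49^2 = 2401 ≡ 1058 (mod 1343)
7^8 ≡ 1058^2 = 1119364 ≡ 645 (mod 1343)
7^16 ≡ 645^2 = 416025 ≡ 1038 (mod 1343)
7^32 ≡ 1038^2 = 1077444 ≡ 358 (mod 1343)
7^64 ≡ 358^2 = 128164 ≡ 579 (mod 1343)
7^128 ≡ 579^2 = 335241 ≡ 834 (mod 1343)
7^256 ≡ 834^2 = 695556 ≡ 1225 (mod 1343)
7^512 ≡ 1225^2 = 1500625 ≡ 494 (mod 1343)
7^1024 ≡ 494^2 = 244036 ≡ 953 (mod 1343)
1342 = 1024 + 256 + 32 + 16 + 8 + 4 + 2 in binary powers of 2.
So 7^1342 ≡ 953 · 1225 · 358 · 1038 · 645 · 1058 · 49 ≡ 722 (mod 1343).
Since 722 ≠ 1, base 7 is a Fermat witness: 1343 is composite.

722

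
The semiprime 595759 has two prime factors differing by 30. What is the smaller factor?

Since p = q + 30, we have 595759 = q(q + 30), so q² + 30q − 595759 = 0.
Discriminant: 30² + 4·595759 = 900 + 2383036 = 2383936; √2383936 = 1544.
q = (−30 + 1544)/2 = 757, and p = q + 30 = 787.
Check: 757 · 787 = 595759.

757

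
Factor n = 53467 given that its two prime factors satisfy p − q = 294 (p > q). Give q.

Since p = q + 294, we have 53467 = q(q + 294), so q² + 294q − 53467 = 0.
Discriminant: 294² + 4·53467 = 86436 + 213868 = 300304; √300304 = 548.
q = (−294 + 548)/2 = 127, and p = q + 294 = 421.
Check: 127 · 421 = 53467.

127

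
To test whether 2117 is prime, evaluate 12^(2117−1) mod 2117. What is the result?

12^1 ≡ 12 (mod 2117)
12^2 ≡ 12^2 = 144 ≡ 144 (mod 2117)
12^4 ≡ 144^2 = 20736 ≡ 1683 (mod 2117)
12^8 ≡ 1683^2 = 2832489 ≡ 2060 (mod 2117)
12^16 ≡ 2060^2 = 4243600 ≡ 1132 (mod 2117)
12^32 ≡ 1132^2 = 1281424 ≡ 639 (mod 2117)
12^64 ≡ 639^2 = 408321 ≡ 1857 (mod 2117)
12^128 ≡ 1857^2 = 3448449 ≡ 1973 (mod 2117)
12^256 ≡ 1973^2 = 3892729 ≡ 1683 (mod 2117)
12^512 ≡ 1683^2 = 2832489 ≡ 2060 (mod 2117)
12^1024 ≡ 2060^2 = 4243600 ≡ 1132 (mod 2117)
12^2048 ≡ 1132^2 = 1281424 ≡ 639 (mod 2117)
2116 = 2048 + 64 + 4 in binary powers of 2.
So 12^2116 ≡ 639 · 1857 · 1683 ≡ 1857 (mod 2117).
Since 1857 ≠ 1, base 12 is a Fermat witness: 2117 is composite.

1857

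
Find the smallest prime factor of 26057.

71

26057 is odd.
Digit sum 20, not divisible by 3.
Ends in 7: not divisible by 5.
7: 26057 = 7·3722 + 3
11: 26057 = 11·2368 + 9
13: 26057 = 13·2004 + 5
17: 26057 = 17·1532 + 13
19: 26057 = 19·1371 + 8
23: 26057 = 23·1132 + 21
29: 26057 = 29·898 + 15
31: 26057 = 31·840 + 17
37: 26057 = 37·704 + 9
41: 26057 = 41·635 + 22
43: 26057 = 43·605 + 42
47: 26057 = 47·554 + 19
53: 26057 = 53·491 + 34
59: 26057 = 59·441 + 38
61: 26057 = 61·427 + 10
67: 26057 = 67·388 + 61
71: 26057 = 71·367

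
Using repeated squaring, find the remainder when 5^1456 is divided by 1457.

36

5^1 ≡ 5 (mod 1457)
5^2 ≡ 5^2 = 25 ≡ 25 (mod 1457)
5^4 ≡ 25^2 = 625 ≡ 625 (mod 1457)
5^8 ≡ 625^2 = 390625 ≡ 149 (mod 1457)
5^16 ≡ 149^2 = 22201 ≡ 346 (mod 1457)
5^32 ≡ 346^2 = 119716 ≡ 242 (mod 1457)
5^64 ≡ 242^2 = 58564 ≡ 284 (mod 1457)
5^128 ≡ 284^2 = 80656 ≡ 521 (mod 1457)
5^256 ≡ 521^2 = 271441 ≡ 439 (mod 1457)
5^512 ≡ 439^2 = 192721 ≡ 397 (mod 1457)
5^1024 ≡ 397^2 = 157609 ≡ 253 (mod 1457)
1456 = 1024 + 256 + 128 + 32 + 16 in binary powers of 2.
So 5^1456 ≡ 253 · 439 · 521 · 242 · 346 ≡ 36 (mod 1457).
Since 36 ≠ 1, base 5 is a Fermat witness: 1457 is composite.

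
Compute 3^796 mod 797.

1

3^1 ≡ 3 (mod 797)
3^2 ≡ 3^2 = 9 ≡ 9 (mod 797)
3^4 ≡ 9^2 = 81 ≡ 81 (mod 797)
3^8 ≡ 81^2 = 6561 ≡ 185 (mod 797)
3^16 ≡ 185^2 = 34225 ≡ 751 (mod 797)
3^32 ≡ 751^2 = 564001 ≡ 522 (mod 797)
3^64 ≡ 522^2 = 272484 ≡ 707 (mod 797)
3^128 ≡ 707^2 = 499849 ≡ 130 (mod 797)
3^256 ≡ 130^2 = 16900 ≡ 163 (mod 797)
3^512 ≡ 163^2 = 26569 ≡ 268 (mod 797)
796 = 512 + 256 + 16 + 8 + 4 in binary powers of 2.
So 3^796 ≡ 268 · 163 · 751 · 185 · 81 ≡ 1 (mod 797).
Since the result is 1, base 3 gives no evidence that 797 is composite.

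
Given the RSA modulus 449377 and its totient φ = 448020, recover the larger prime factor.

787

φ(n) = (p−1)(q−1) = n − (p+q) + 1, so p + q = 449377 − 448020 + 1 = 1358.
p and q are the roots of t² − 1358t + 449377 = 0.
Discriminant: 1358² − 4·449377 = 1844164 − 1797508 = 46656; √46656 = 216.
q = (1358 − 216)/2 = 571, p = (1358 + 216)/2 = 787.
Check: 571 · 787 = 449377.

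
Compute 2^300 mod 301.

2^1 ≡ 2 (mod 301)
2^2 ≡ 2^2 = 4 ≡ 4 (mod 301)
2^4 ≡ 4^2 = 16 ≡ 16 (mod 301)
2^8 ≡ 16^2 = 256 ≡ 256 (mod 301)
2^16 ≡ 256^2 = 65536 ≡ 219 (mod 301)
2^32 ≡ 219^2 = 47961 ≡ 102 (mod 301)
2^64 ≡ 102^2 = 10404 ≡ 170 (mod 301)
2^128 ≡ 170^2 = 28900 ≡ 4 (mod 301)
2^256 ≡ 4^2 = 16 ≡ 16 (mod 301)
300 = 256 + 32 + 8 + 4 in binary powers of 2.
So 2^300 ≡ 16 · 102 · 256 · 16 ≡ 64 (mod 301).
Since 64 ≠ 1, base 2 is a Fermat witness: 301 is composite.

64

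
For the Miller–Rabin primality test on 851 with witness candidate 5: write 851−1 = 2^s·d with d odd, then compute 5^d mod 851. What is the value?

109

851 − 1 = 850 = 2^1 · 425, so d = 425.
5^1 ≡ 5 (mod 851)
5^2 ≡ 5^2 = 25 ≡ 25 (mod 851)
5^4 ≡ 25^2 = 625 ≡ 625 (mod 851)
5^8 ≡ 625^2 = 390625 ≡ 16 (mod 851)
5^16 ≡ 16^2 = 256 ≡ 256 (mod 851)
5^32 ≡ 256^2 = 65536 ≡ 9 (mod 851)
5^64 ≡ 9^2 = 81 ≡ 81 (mod 851)
5^128 ≡ 81^2 = 6561 ≡ 604 (mod 851)
5^256 ≡ 604^2 = 364816 ≡ 588 (mod 851)
425 = 256 + 128 + 32 + 8 + 1 in binary powers of 2.
So 5^425 ≡ 588 · 604 · 9 · 16 · 5 ≡ 109 (mod 851).
Squaring chain: 109; never reaches −1, so base 5 is a Miller–Rabin witness that 851 is composite.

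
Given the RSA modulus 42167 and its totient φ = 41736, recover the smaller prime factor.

149

φ(n) = (p−1)(q−1) = n − (p+q) + 1, so p + q = 42167 − 41736 + 1 = 432.
p and q are the roots of t² − 432t + 42167 = 0.
Discriminant: 432² − 4·42167 = 186624 − 168668 = 17956; √17956 = 134.
q = (432 − 134)/2 = 149, p = (432 + 134)/2 = 283.
Check: 149 · 283 = 42167.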